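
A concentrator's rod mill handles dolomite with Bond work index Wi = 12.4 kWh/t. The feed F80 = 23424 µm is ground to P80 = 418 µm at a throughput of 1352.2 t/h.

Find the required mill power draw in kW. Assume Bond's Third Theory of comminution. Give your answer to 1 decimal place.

P = 7105.6 kW

W_Bond = 10·Wi·(1/√P₈₀ − 1/√F₈₀)
W = 10·12.4·(1/√418 − 1/√23424) = 10·12.4·(0.042378) = 5.2548 kWh/t
Power = W × throughput = 5.2548 kWh/t × 1352.2 t/h = 7105.6 kW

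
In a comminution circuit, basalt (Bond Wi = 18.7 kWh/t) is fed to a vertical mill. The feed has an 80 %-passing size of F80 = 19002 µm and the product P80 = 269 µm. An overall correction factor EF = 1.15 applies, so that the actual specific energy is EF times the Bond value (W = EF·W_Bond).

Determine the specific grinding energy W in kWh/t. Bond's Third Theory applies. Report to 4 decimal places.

W = 11.5518 kWh/t

W_Bond = 10·Wi·(1/√P₈₀ − 1/√F₈₀)
1/√269 = 0.060971;  1/√19002 = 0.007254
W = 10·18.7·(0.060971 − 0.007254) = 10.0450 kWh/t
Corrected W = EF·W_Bond = 1.15·10.0450 = 11.5518 kWh/t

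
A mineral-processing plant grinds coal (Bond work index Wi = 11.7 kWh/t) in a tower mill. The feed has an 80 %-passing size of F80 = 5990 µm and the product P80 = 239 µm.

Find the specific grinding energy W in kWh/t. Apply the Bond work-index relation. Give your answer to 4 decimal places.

W = 6.0564 kWh/t

W = 10 Wi (1/√P80 − 1/√F80)  [Bond]
1/√239 = 0.064685;  1/√5990 = 0.012921
W = 10·11.7·(0.064685 − 0.012921) = 6.0564 kWh/t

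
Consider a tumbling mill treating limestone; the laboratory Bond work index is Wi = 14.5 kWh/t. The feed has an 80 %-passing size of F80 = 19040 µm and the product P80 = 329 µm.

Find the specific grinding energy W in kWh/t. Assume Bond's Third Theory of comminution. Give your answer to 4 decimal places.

W = 10 Wi / √P80 − 10 Wi / √F80
1/√329 = 0.055132;  1/√19040 = 0.007247
W = 10·14.5·(0.055132 − 0.007247) = 6.9433 kWh/t

W = 6.9433 kWh/t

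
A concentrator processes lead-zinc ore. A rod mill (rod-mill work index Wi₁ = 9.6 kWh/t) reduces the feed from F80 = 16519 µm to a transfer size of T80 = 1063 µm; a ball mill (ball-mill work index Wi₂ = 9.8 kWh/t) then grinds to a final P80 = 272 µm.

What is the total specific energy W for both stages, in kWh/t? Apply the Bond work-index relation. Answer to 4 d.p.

W = 5.1339 kWh/t

W = 10 Wi (P80^-0.5 − F80^-0.5)
Stage 1 (16519→1063 µm, Wi₁=9.6): W₁ = 10·9.6·(0.030671 − 0.007781) = 2.1975 kWh/t
Stage 2 (1063→272 µm, Wi₂=9.8): W₂ = 10·9.8·(0.060634 − 0.030671) = 2.9363 kWh/t
W = W₁ + W₂ = 2.1975 + 2.9363 = 5.1339 kWh/t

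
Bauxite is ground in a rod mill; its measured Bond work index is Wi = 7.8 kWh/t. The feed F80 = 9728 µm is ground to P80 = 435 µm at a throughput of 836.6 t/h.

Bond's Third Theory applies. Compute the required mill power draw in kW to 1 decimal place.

P = 2467.1 kW

W = 10 Wi (P80^-0.5 − F80^-0.5)
W = 10·7.8·(1/√435 − 1/√9728) = 10·7.8·(0.037807) = 2.9490 kWh/t
P_mill = W·ṁ = 2.9490·836.6 = 2467.1 kW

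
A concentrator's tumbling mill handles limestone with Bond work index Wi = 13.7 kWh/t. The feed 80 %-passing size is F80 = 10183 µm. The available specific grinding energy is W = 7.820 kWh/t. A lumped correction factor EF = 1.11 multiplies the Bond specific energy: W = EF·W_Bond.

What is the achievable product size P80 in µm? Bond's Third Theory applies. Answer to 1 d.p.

P80 = 265.8 µm

W = 10·Wi·(P80^(-½) − F80^(-½))
W_Bond = W / EF = 7.820 / 1.11 = 7.0450 kWh/t
P80^(−½) = W_Bond/(10 Wi) + F80^(−½)
  = 7.0450/(10·13.7) + 1/√10183 = 0.051424 + 0.009910 = 0.061333
P80 = (1/0.061333)² = 16.3043² = 265.83 µm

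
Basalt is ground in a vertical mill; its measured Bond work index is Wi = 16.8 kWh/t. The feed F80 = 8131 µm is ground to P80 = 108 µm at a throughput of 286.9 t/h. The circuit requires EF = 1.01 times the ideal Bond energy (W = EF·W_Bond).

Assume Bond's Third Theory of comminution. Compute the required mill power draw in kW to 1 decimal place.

Bond:  W = 10 Wi (1/√P − 1/√F)
W = 10·16.8·(1/√108 − 1/√8131) = 10·16.8·(0.085135) = 14.3027 kWh/t
Apply correction: 14.3027 × 1.01 = 14.4457 kWh/t
Power = W × throughput = 14.4457 kWh/t × 286.9 t/h = 4144.5 kW

P = 4144.5 kW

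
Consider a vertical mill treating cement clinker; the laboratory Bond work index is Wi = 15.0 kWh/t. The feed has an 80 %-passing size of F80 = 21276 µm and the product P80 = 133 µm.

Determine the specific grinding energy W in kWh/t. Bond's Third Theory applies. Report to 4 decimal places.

W = 11.9783 kWh/t

W = 10 Wi (P80^-0.5 − F80^-0.5)
1/√133 = 0.086711;  1/√21276 = 0.006856
W = 10·15.0·(0.086711 − 0.006856) = 11.9783 kWh/t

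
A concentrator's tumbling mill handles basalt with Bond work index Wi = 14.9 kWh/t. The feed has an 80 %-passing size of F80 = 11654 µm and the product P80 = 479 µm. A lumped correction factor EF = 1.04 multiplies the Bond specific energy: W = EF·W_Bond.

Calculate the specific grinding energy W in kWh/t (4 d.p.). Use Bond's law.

W_Bond = 10·Wi·(1/√P₈₀ − 1/√F₈₀)
1/√479 = 0.045691;  1/√11654 = 0.009263
W = 10·14.9·(0.045691 − 0.009263) = 5.4278 kWh/t
Corrected W = EF·W_Bond = 1.04·5.4278 = 5.6449 kWh/t

W = 5.6449 kWh/t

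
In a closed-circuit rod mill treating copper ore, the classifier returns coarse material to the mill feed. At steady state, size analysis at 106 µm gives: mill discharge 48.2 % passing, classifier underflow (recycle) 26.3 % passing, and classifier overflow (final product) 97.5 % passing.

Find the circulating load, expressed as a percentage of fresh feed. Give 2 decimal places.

CL = 225.11 %

Mass balance on the −106 µm fraction:
(1+r)·d = r·u + o ⇒ r = (o−d)/(d−u)
r = (97.5 − 48.2)/(48.2 − 26.3) = 49.3/21.9 = 2.2511
CL = 100·r = 225.11 %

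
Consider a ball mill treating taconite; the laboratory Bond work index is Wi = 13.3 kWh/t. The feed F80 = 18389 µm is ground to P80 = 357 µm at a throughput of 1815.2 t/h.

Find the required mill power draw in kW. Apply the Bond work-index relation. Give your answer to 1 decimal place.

W = 10 Wi (P80^-0.5 − F80^-0.5)
W = 10·13.3·(1/√357 − 1/√18389) = 10·13.3·(0.045551) = 6.0583 kWh/t
P_mill = W·ṁ = 6.0583·1815.2 = 10997.1 kW

P = 10997.1 kW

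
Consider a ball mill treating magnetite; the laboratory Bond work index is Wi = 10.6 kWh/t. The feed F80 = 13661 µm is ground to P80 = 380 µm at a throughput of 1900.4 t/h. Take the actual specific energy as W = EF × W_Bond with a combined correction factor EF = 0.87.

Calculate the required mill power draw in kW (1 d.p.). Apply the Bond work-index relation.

Bond:  W = 10 Wi (1/√P − 1/√F)
W = 10·10.6·(1/√380 − 1/√13661) = 10·10.6·(0.042743) = 4.5308 kWh/t
Corrected W = EF·W_Bond = 0.87·4.5308 = 3.9418 kWh/t
P_mill = W·ṁ = 3.9418·1900.4 = 7490.9 kW

P = 7490.9 kW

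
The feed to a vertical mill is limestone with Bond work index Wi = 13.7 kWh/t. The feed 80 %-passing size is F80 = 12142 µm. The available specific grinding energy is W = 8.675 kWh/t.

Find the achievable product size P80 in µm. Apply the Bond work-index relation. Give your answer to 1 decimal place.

P80 = 190.8 µm

W = 10 Wi / √P80 − 10 Wi / √F80
1/√P80 = 1/√F80 + W/(10·Wi)
  = 8.6750/(10·13.7) + 1/√12142 = 0.063321 + 0.009075 = 0.072396
P80 = (1/0.072396)² = 13.8129² = 190.79 µm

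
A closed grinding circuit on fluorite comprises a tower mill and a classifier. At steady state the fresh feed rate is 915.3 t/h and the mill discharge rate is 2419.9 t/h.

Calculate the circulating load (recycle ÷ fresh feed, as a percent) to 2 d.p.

CL = 164.38 %

Discharge = new feed + return, hence
R = M − F = 2419.9 − 915.3 = 1504.6 t/h
CL = 100·R/F = 100·1504.6/915.3 = 164.38 %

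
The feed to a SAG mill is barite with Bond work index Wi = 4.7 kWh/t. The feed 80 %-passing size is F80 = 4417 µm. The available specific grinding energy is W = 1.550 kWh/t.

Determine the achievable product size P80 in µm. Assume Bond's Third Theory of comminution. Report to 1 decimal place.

P80 = 433.6 µm

W = 10 Wi (P80^-0.5 − F80^-0.5)
⇒ 1/√P80 = W/(10 Wi) + 1/√F80
  = 1.5500/(10·4.7) + 1/√4417 = 0.032979 + 0.015047 = 0.048025
P80 = (1/0.048025)² = 20.8224² = 433.57 µm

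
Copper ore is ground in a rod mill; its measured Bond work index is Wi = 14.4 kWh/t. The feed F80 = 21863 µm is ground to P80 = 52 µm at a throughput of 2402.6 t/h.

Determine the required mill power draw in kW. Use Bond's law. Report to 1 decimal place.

P = 45638.2 kW

W = 10·Wi·(P80^(-½) − F80^(-½))
W = 10·14.4·(1/√52 − 1/√21863) = 10·14.4·(0.131912) = 18.9953 kWh/t
P = W·T = 18.9953·2402.6 = 45638.2 kW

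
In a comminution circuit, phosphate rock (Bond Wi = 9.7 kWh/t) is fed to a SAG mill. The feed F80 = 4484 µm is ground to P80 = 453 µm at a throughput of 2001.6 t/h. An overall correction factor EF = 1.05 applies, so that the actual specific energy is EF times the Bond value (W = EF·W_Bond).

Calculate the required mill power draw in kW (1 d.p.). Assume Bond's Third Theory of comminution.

Bond:  W = 10 Wi (1/√P − 1/√F)
W = 10·9.7·(1/√453 − 1/√4484) = 10·9.7·(0.032050) = 3.1089 kWh/t
Apply correction: 3.1089 × 1.05 = 3.2643 kWh/t
Power = W × throughput = 3.2643 kWh/t × 2001.6 t/h = 6533.9 kW

P = 6533.9 kW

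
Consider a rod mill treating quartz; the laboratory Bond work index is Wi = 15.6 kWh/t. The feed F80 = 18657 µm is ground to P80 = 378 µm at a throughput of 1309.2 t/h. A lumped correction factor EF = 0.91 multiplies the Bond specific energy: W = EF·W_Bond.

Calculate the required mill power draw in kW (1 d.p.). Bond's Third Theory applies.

Bond:  W = 10 Wi (1/√P − 1/√F)
W = 10·15.6·(1/√378 − 1/√18657) = 10·15.6·(0.044113) = 6.8817 kWh/t
With EF = 0.91: W = 6.8817·0.91 = 6.2623 kWh/t
P_mill = W·ṁ = 6.2623·1309.2 = 8198.6 kW

P = 8198.6 kW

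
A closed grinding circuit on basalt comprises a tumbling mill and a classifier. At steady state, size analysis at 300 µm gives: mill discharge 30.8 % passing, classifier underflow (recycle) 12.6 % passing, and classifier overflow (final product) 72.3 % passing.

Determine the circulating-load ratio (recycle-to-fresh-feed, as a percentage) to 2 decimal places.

Mass balance on the −300 µm fraction:
Fd + Rd = Ru + Fo ⇒ R/F = (o−d)/(d−u)
r = (72.3 − 30.8)/(30.8 − 12.6) = 41.5/18.2 = 2.2802
CL = 100·r = 228.02 %

CL = 228.02 %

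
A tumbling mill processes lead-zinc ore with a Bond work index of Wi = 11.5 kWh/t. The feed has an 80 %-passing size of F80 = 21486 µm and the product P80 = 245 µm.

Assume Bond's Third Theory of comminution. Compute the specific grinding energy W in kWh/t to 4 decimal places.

W = 6.5625 kWh/t

W_Bond = 10·Wi·(1/√P₈₀ − 1/√F₈₀)
1/√245 = 0.063888;  1/√21486 = 0.006822
W = 10·11.5·(0.063888 − 0.006822) = 6.5625 kWh/t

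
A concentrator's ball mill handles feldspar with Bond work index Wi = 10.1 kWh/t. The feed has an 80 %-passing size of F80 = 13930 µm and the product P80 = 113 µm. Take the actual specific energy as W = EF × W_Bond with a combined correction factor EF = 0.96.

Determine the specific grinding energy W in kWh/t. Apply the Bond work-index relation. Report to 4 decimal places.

W_Bond = 10·Wi·(1/√P₈₀ − 1/√F₈₀)
1/√113 = 0.094072;  1/√13930 = 0.008473
W = 10·10.1·(0.094072 − 0.008473) = 8.6455 kWh/t
W_actual = 0.96 × 8.6455 = 8.2997 kWh/t

W = 8.2997 kWh/t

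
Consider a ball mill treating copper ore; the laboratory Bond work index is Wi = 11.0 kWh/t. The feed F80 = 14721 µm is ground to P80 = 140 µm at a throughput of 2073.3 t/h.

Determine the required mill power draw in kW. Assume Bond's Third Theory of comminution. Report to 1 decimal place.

W = 10 Wi (P80^-0.5 − F80^-0.5)
W = 10·11.0·(1/√140 − 1/√14721) = 10·11.0·(0.076273) = 8.3901 kWh/t
P_mill = W·ṁ = 8.3901·2073.3 = 17395.2 kW

P = 17395.2 kW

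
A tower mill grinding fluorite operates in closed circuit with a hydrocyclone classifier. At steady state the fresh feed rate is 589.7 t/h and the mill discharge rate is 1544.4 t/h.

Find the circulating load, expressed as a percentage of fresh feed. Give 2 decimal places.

Steady state: M = F + R.
R = M − F = 1544.4 − 589.7 = 954.7 t/h
CL = 100·R/F = 100·954.7/589.7 = 161.90 %

CL = 161.90 %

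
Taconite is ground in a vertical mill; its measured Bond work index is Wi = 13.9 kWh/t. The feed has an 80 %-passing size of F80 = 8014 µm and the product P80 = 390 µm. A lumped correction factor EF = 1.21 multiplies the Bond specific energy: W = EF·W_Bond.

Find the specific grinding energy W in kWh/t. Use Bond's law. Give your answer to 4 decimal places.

W = 6.6379 kWh/t

W = 10 Wi (P80^-0.5 − F80^-0.5)
1/√390 = 0.050637;  1/√8014 = 0.011171
W = 10·13.9·(0.050637 − 0.011171) = 5.4858 kWh/t
W_actual = 1.21 × 5.4858 = 6.6379 kWh/t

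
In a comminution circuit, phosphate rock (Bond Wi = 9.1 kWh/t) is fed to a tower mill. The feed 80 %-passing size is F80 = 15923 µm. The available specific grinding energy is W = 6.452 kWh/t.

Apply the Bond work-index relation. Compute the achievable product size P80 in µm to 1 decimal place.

W = 10·Wi·[P80^(−½) − F80^(−½)]
P80^(−½) = W/(10 Wi) + F80^(−½)
  = 6.4520/(10·9.1) + 1/√15923 = 0.070901 + 0.007925 = 0.078826
P80 = (1/0.078826)² = 12.6862² = 160.94 µm

P80 = 160.9 µm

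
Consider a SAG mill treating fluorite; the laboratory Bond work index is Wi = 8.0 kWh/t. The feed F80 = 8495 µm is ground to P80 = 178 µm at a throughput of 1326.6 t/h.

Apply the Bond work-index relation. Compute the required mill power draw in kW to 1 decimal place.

P = 6803.2 kW

W = 10·Wi·(P80^(-½) − F80^(-½))
W = 10·8.0·(1/√178 − 1/√8495) = 10·8.0·(0.064103) = 5.1283 kWh/t
Mill draw = 5.1283 × 1326.6 = 6803.2 kW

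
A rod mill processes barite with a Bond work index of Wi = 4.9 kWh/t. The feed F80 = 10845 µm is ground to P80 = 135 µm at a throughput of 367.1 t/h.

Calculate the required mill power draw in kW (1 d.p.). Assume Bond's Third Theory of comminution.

Bond:  W = 10 Wi (1/√P − 1/√F)
W = 10·4.9·(1/√135 − 1/√10845) = 10·4.9·(0.076464) = 3.7467 kWh/t
Mill draw = 3.7467 × 367.1 = 1375.4 kW

P = 1375.4 kW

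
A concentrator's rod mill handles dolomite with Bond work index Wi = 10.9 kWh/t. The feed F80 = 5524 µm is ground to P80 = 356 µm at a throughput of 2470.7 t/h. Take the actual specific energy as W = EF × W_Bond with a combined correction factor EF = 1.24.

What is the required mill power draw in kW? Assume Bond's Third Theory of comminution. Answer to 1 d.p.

Bond: W = 10·Wi·(1/√P80 − 1/√F80)
W = 10·10.9·(1/√356 − 1/√5524) = 10·10.9·(0.039545) = 4.3104 kWh/t
Corrected W = EF·W_Bond = 1.24·4.3104 = 5.3449 kWh/t
Power = W × throughput = 5.3449 kWh/t × 2470.7 t/h = 13205.7 kW

P = 13205.7 kW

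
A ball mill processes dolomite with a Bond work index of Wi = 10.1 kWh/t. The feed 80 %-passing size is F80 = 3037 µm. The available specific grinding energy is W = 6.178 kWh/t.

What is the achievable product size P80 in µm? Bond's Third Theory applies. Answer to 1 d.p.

W = 10 Wi (P80^-0.5 − F80^-0.5)
P80^-0.5 = F80^-0.5 + W/(10 Wi)
  = 6.1780/(10·10.1) + 1/√3037 = 0.061168 + 0.018146 = 0.079314
P80 = (1/0.079314)² = 12.6081² = 158.96 µm

P80 = 159.0 µm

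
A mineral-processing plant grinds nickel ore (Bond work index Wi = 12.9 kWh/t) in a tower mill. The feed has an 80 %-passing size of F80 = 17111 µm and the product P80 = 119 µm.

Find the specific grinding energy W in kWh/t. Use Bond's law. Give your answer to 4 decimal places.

W = 10 Wi (P80^-0.5 − F80^-0.5)
1/√119 = 0.091670;  1/√17111 = 0.007645
W = 10·12.9·(0.091670 − 0.007645) = 10.8392 kWh/t

W = 10.8392 kWh/t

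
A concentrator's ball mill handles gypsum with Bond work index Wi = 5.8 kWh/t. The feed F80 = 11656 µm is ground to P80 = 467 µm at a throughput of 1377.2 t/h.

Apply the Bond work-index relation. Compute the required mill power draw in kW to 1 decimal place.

W = 10·Wi·(P80^(-½) − F80^(-½))
W = 10·5.8·(1/√467 − 1/√11656) = 10·5.8·(0.037012) = 2.1467 kWh/t
P = W·T = 2.1467·1377.2 = 2956.4 kW

P = 2956.4 kW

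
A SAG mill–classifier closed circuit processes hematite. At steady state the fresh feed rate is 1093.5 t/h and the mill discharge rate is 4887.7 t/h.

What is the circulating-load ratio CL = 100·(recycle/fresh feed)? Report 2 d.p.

CL = 346.98 %

M = F + R at steady state, so:
R = M − F = 4887.7 − 1093.5 = 3794.2 t/h
CL = 100·R/F = 100·3794.2/1093.5 = 346.98 %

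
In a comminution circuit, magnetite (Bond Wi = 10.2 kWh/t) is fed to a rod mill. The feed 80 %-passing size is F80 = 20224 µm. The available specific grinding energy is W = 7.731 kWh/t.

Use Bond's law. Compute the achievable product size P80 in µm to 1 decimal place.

P80 = 145.8 µm

W_Bond = 10·Wi·(1/√P₈₀ − 1/√F₈₀)
⇒ 1/√P80 = W/(10 Wi) + 1/√F80
  = 7.7310/(10·10.2) + 1/√20224 = 0.075794 + 0.007032 = 0.082826
P80 = (1/0.082826)² = 12.0735² = 145.77 µm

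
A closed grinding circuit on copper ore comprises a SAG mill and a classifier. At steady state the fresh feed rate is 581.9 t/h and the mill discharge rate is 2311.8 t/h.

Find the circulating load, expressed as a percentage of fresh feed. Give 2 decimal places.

M = F + R at steady state, so:
R = M − F = 2311.8 − 581.9 = 1729.9 t/h
CL = 100·R/F = 100·1729.9/581.9 = 297.28 %

CL = 297.28 %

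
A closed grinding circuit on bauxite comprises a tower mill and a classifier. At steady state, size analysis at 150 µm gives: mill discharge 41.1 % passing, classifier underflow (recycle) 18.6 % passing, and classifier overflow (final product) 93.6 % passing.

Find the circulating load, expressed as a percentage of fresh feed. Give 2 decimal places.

CL = 233.33 %

Let r = R/F. Size balance at 150 µm:
r = (o − d)/(d − u)
r = (93.6 − 41.1)/(41.1 − 18.6) = 52.5/22.5 = 2.3333
CL = 100·r = 233.33 %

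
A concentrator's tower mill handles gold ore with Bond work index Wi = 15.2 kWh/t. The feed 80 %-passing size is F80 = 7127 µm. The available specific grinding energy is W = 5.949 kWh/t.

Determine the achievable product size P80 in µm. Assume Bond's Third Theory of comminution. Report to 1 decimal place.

W = 10 Wi / √P80 − 10 Wi / √F80
⇒ 1/√P80 = W/(10 Wi) + 1/√F80
  = 5.9490/(10·15.2) + 1/√7127 = 0.039138 + 0.011845 = 0.050983
P80 = (1/0.050983)² = 19.6142² = 384.72 µm

P80 = 384.7 µm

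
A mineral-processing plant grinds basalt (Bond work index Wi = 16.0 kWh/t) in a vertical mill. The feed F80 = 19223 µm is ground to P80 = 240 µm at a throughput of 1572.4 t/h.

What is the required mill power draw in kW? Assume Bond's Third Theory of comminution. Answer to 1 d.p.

P = 14425.1 kW

W = 10 Wi (1/√P80 − 1/√F80)  [Bond]
W = 10·16.0·(1/√240 − 1/√19223) = 10·16.0·(0.057337) = 9.1739 kWh/t
P_mill = W·ṁ = 9.1739·1572.4 = 14425.1 kW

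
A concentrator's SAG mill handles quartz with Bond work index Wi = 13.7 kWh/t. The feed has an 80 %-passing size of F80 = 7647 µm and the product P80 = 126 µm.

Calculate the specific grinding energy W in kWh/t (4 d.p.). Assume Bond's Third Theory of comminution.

W = 10.6383 kWh/t

Bond:  W = 10 Wi (1/√P − 1/√F)
1/√126 = 0.089087;  1/√7647 = 0.011435
W = 10·13.7·(0.089087 − 0.011435) = 10.6383 kWh/t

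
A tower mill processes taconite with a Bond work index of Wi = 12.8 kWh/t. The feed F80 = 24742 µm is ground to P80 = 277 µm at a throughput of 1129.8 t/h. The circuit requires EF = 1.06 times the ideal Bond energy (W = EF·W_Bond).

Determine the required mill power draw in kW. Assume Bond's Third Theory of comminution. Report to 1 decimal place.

W = 10 Wi (1/√P80 − 1/√F80)  [Bond]
W = 10·12.8·(1/√277 − 1/√24742) = 10·12.8·(0.053727) = 6.8770 kWh/t
Apply correction: 6.8770 × 1.06 = 7.2896 kWh/t
Power = W × throughput = 7.2896 kWh/t × 1129.8 t/h = 8235.8 kW

P = 8235.8 kW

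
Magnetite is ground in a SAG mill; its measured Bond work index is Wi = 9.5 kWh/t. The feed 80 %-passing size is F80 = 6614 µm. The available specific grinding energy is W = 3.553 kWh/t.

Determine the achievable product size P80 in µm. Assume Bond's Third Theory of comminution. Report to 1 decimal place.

P80 = 404.9 µm

W_Bond = 10·Wi·(1/√P₈₀ − 1/√F₈₀)
P80^-0.5 = F80^-0.5 + W/(10 Wi)
  = 3.5530/(10·9.5) + 1/√6614 = 0.037400 + 0.012296 = 0.049696
P80 = (1/0.049696)² = 20.1223² = 404.91 µm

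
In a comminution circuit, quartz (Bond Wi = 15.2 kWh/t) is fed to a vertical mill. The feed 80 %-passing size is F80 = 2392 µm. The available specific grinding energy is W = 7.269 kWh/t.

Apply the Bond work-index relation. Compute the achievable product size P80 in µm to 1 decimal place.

W = 10 Wi / √P80 − 10 Wi / √F80
⇒ 1/√P80 = W/(10·Wi) + 1/√F80
  = 7.2690/(10·15.2) + 1/√2392 = 0.047822 + 0.020447 = 0.068269
P80 = (1/0.068269)² = 14.6480² = 214.56 µm

P80 = 214.6 µm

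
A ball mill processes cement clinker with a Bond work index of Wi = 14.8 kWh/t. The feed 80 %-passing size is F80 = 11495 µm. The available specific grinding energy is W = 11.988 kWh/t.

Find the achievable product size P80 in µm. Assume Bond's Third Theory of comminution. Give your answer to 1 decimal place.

W_Bond = 10·Wi·(1/√P₈₀ − 1/√F₈₀)
1/√P80 = 1/√F80 + W/(10·Wi)
  = 11.9880/(10·14.8) + 1/√11495 = 0.081000 + 0.009327 = 0.090327
P80 = (1/0.090327)² = 11.0709² = 122.56 µm

P80 = 122.6 µm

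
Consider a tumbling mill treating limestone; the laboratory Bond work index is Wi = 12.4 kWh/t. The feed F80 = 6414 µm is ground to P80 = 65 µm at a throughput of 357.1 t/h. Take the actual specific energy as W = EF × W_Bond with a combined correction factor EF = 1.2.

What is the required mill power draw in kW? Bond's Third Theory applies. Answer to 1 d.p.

Bond: W = 10·Wi·(1/√P80 − 1/√F80)
W = 10·12.4·(1/√65 − 1/√6414) = 10·12.4·(0.111548) = 13.8320 kWh/t
W_actual = 1.2 × 13.8320 = 16.5984 kWh/t
P = W·T = 16.5984·357.1 = 5927.3 kW

P = 5927.3 kW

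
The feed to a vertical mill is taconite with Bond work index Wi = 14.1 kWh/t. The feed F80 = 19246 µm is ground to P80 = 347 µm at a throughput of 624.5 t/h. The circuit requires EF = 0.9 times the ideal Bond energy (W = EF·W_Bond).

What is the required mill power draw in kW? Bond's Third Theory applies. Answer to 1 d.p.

P = 3683.1 kW

W = 10 Wi (P80^-0.5 − F80^-0.5)
W = 10·14.1·(1/√347 − 1/√19246) = 10·14.1·(0.046475) = 6.5529 kWh/t
With EF = 0.9: W = 6.5529·0.9 = 5.8976 kWh/t
Power = W × throughput = 5.8976 kWh/t × 624.5 t/h = 3683.1 kW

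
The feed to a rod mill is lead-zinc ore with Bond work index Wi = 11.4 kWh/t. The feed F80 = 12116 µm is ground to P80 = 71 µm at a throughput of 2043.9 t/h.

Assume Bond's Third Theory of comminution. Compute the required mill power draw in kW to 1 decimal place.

W = 10·Wi·[P80^(−½) − F80^(−½)]
W = 10·11.4·(1/√71 − 1/√12116) = 10·11.4·(0.109593) = 12.4936 kWh/t
Mill draw = 12.4936 × 2043.9 = 25535.7 kW

P = 25535.7 kW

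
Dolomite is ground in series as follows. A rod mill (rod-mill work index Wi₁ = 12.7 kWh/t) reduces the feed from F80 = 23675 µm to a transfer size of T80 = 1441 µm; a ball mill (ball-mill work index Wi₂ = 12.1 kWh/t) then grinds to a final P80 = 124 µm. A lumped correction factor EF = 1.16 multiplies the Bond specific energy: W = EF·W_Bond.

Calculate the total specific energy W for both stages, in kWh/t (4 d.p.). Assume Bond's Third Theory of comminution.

W = 11.8306 kWh/t

W_Bond = 10·Wi·(1/√P₈₀ − 1/√F₈₀)
Stage 1 (23675→1441 µm, Wi₁=12.7): W₁ = 10·12.7·(0.026343 − 0.006499) = 2.5202 kWh/t
Stage 2 (1441→124 µm, Wi₂=12.1): W₂ = 10·12.1·(0.089803 − 0.026343) = 7.6786 kWh/t
W = W₁ + W₂ = 2.5202 + 7.6786 = 10.1988 kWh/t
Apply correction: 10.1988 × 1.16 = 11.8306 kWh/t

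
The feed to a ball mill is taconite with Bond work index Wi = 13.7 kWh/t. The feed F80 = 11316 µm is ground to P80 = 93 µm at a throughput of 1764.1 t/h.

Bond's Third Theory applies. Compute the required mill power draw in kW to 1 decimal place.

P = 22789.3 kW

W = 10 Wi (P80^-0.5 − F80^-0.5)
W = 10·13.7·(1/√93 − 1/√11316) = 10·13.7·(0.094295) = 12.9184 kWh/t
Mill draw = 12.9184 × 1764.1 = 22789.3 kW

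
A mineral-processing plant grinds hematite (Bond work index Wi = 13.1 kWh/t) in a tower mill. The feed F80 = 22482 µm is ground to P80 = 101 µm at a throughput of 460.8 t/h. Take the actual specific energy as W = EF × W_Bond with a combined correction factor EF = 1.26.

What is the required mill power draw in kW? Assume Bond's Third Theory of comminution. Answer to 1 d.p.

P = 7061.0 kW

W = 10·Wi·[P80^(−½) − F80^(−½)]
W = 10·13.1·(1/√101 − 1/√22482) = 10·13.1·(0.092834) = 12.1613 kWh/t
Corrected W = EF·W_Bond = 1.26·12.1613 = 15.3232 kWh/t
P_mill = W·ṁ = 15.3232·460.8 = 7061.0 kW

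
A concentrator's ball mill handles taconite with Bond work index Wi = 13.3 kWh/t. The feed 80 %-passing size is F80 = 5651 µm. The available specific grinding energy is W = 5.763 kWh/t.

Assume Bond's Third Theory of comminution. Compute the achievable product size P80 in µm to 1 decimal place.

P80 = 311.8 µm

Bond:  W = 10 Wi (1/√P − 1/√F)
P80^-0.5 = F80^-0.5 + W/(10 Wi)
  = 5.7630/(10·13.3) + 1/√5651 = 0.043331 + 0.013303 = 0.056633
P80 = (1/0.056633)² = 17.6574² = 311.78 µm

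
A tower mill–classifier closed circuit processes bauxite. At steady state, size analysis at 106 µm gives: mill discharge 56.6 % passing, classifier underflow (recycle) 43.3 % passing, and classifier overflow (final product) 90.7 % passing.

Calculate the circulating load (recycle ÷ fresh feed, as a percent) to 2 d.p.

CL = 256.39 %

Mass balance on the −106 µm fraction:
d + r·d = r·u + o → r(d−u) = o−d
r = (90.7 − 56.6)/(56.6 − 43.3) = 34.1/13.3 = 2.5639
CL = 100·r = 256.39 %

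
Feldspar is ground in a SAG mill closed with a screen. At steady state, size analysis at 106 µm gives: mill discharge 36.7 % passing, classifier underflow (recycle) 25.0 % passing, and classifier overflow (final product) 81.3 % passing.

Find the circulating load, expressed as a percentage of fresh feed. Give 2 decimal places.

Mass balance on the −106 µm fraction:
(1+r)d = ru + o → r = (o−d)/(d−u)
r = (81.3 − 36.7)/(36.7 − 25.0) = 44.6/11.7 = 3.8120
CL = 100·r = 381.20 %

CL = 381.20 %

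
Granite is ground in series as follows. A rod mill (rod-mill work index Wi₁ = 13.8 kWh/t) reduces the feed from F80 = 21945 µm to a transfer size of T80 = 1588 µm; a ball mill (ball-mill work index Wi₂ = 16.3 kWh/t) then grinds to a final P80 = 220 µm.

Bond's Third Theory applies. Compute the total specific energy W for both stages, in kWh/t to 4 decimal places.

W = 9.4305 kWh/t

W_Bond = 10·Wi·(1/√P₈₀ − 1/√F₈₀)
Stage 1 (21945→1588 µm, Wi₁=13.8): W₁ = 10·13.8·(0.025094 − 0.006750) = 2.5314 kWh/t
Stage 2 (1588→220 µm, Wi₂=16.3): W₂ = 10·16.3·(0.067420 − 0.025094) = 6.8991 kWh/t
W = W₁ + W₂ = 2.5314 + 6.8991 = 9.4305 kWh/t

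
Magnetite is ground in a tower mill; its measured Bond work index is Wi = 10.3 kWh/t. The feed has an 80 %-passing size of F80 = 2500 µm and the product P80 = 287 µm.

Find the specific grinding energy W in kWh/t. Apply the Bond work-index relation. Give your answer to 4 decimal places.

W = 4.0199 kWh/t

W = 10 Wi / √P80 − 10 Wi / √F80
1/√287 = 0.059028;  1/√2500 = 0.020000
W = 10·10.3·(0.059028 − 0.020000) = 4.0199 kWh/t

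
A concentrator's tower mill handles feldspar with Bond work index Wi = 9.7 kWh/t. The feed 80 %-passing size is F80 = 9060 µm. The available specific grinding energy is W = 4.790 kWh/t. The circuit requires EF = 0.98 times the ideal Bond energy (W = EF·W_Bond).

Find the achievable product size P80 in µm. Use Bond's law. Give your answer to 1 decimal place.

W = 10 Wi / √P80 − 10 Wi / √F80
W_Bond = W / EF = 4.790 / 0.98 = 4.8878 kWh/t
P80^(−½) = W_Bond/(10 Wi) + F80^(−½)
  = 4.8878/(10·9.7) + 1/√9060 = 0.050389 + 0.010506 = 0.060895
P80 = (1/0.060895)² = 16.4217² = 269.67 µm

P80 = 269.7 µm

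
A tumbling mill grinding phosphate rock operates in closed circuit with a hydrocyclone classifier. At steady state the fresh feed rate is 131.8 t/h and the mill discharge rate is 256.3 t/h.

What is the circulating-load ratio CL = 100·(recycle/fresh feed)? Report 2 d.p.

M = F + R at steady state, so:
R = M − F = 256.3 − 131.8 = 124.5 t/h
CL = 100·R/F = 100·124.5/131.8 = 94.46 %

CL = 94.46 %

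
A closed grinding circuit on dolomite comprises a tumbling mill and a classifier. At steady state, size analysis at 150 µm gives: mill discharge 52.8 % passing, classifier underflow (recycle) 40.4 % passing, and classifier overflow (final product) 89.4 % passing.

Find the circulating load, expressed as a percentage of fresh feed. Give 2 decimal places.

CL = 295.16 %

Let r = R/F. Size balance at 150 µm:
(1+r)d = ru + o → r = (o−d)/(d−u)
r = (89.4 − 52.8)/(52.8 − 40.4) = 36.6/12.4 = 2.9516
CL = 100·r = 295.16 %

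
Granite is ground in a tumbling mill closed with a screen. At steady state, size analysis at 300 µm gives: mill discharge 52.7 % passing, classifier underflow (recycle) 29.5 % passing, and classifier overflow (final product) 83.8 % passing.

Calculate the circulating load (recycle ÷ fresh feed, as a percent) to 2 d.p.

Mass balance on the −300 µm fraction:
(1+r)d = ru + o → r = (o−d)/(d−u)
r = (83.8 − 52.7)/(52.7 − 29.5) = 31.1/23.2 = 1.3405
CL = 100·r = 134.05 %

CL = 134.05 %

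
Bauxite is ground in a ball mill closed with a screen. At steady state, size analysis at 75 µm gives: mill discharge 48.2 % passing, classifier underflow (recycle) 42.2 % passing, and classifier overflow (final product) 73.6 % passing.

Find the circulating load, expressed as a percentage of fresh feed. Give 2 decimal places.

CL = 423.33 %

Classifier node, passing 75 µm:
d + r·d = r·u + o → r(d−u) = o−d
r = (73.6 − 48.2)/(48.2 − 42.2) = 25.4/6.0 = 4.2333
CL = 100·r = 423.33 %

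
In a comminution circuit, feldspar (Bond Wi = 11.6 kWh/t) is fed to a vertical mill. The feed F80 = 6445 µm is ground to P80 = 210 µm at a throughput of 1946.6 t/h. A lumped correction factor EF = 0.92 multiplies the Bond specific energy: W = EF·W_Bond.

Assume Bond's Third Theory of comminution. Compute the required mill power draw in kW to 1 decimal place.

P = 11747.8 kW

Bond: W = 10·Wi·(1/√P80 − 1/√F80)
W = 10·11.6·(1/√210 − 1/√6445) = 10·11.6·(0.056550) = 6.5598 kWh/t
Apply correction: 6.5598 × 0.92 = 6.0350 kWh/t
P = W·T = 6.0350·1946.6 = 11747.8 kW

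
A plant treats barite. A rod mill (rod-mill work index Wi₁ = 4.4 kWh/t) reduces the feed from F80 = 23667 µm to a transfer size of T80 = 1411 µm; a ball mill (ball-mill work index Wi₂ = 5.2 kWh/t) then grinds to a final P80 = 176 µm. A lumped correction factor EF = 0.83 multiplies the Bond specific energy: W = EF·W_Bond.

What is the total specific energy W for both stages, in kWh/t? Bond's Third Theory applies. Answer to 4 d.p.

W = 2.8392 kWh/t

W_Bond = 10·Wi·(1/√P₈₀ − 1/√F₈₀)
Stage 1 (23667→1411 µm, Wi₁=4.4): W₁ = 10·4.4·(0.026622 − 0.006500) = 0.8853 kWh/t
Stage 2 (1411→176 µm, Wi₂=5.2): W₂ = 10·5.2·(0.075378 − 0.026622) = 2.5353 kWh/t
W = W₁ + W₂ = 0.8853 + 2.5353 = 3.4207 kWh/t
W_actual = 0.83 × 3.4207 = 2.8392 kWh/t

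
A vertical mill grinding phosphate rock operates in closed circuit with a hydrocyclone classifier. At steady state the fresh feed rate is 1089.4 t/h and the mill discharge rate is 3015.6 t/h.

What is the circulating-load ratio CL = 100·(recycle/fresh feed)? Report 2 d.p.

Mill node: discharge = fresh + recycle.
R = M − F = 3015.6 − 1089.4 = 1926.2 t/h
CL = 100·R/F = 100·1926.2/1089.4 = 176.81 %

CL = 176.81 %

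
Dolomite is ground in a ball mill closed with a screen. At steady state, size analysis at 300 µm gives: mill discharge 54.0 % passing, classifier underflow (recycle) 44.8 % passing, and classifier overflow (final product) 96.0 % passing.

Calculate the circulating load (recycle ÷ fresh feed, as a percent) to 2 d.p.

CL = 456.52 %

Balance %-passing 300 µm (r = R/F):
(1+r)d = ru + o → r = (o−d)/(d−u)
r = (96.0 − 54.0)/(54.0 − 44.8) = 42.0/9.2 = 4.5652
CL = 100·r = 456.52 %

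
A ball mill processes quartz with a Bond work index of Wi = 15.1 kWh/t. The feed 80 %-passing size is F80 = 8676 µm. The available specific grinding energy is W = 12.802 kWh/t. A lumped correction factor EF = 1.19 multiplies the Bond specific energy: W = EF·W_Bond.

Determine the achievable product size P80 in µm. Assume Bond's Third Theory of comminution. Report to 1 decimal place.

P80 = 148.8 µm

W = 10 Wi / √P80 − 10 Wi / √F80
W_Bond = W / EF = 12.802 / 1.19 = 10.7580 kWh/t
P80^-0.5 = F80^-0.5 + W_Bond/(10 Wi)
  = 10.7580/(10·15.1) + 1/√8676 = 0.071245 + 0.010736 = 0.081981
P80 = (1/0.081981)² = 12.1980² = 148.79 µm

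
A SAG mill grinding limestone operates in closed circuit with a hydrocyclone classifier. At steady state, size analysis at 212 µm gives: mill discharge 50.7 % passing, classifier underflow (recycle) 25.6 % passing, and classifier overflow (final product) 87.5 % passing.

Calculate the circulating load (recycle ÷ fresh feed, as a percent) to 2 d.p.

CL = 146.61 %

Classifier node, passing 212 µm:
d + r·d = r·u + o → r(d−u) = o−d
r = (87.5 − 50.7)/(50.7 − 25.6) = 36.8/25.1 = 1.4661
CL = 100·r = 146.61 %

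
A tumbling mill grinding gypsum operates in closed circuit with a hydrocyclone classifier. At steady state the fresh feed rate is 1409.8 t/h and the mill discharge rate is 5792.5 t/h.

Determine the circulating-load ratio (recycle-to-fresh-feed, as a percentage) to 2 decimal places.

CL = 310.87 %

Mill node: discharge = fresh + recycle.
R = M − F = 5792.5 − 1409.8 = 4382.7 t/h
CL = 100·R/F = 100·4382.7/1409.8 = 310.87 %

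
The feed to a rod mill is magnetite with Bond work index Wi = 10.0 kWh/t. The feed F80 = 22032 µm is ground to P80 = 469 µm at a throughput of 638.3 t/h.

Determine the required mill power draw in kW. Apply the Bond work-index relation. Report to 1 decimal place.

P = 2517.4 kW

W_Bond = 10·Wi·(1/√P₈₀ − 1/√F₈₀)
W = 10·10.0·(1/√469 − 1/√22032) = 10·10.0·(0.039439) = 3.9439 kWh/t
Power = W × throughput = 3.9439 kWh/t × 638.3 t/h = 2517.4 kW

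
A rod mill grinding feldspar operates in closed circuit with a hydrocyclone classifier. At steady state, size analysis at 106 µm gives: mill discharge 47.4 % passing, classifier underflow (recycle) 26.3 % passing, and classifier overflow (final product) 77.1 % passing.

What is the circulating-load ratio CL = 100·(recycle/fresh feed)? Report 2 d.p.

CL = 140.76 %

Two-product formula at 106 µm:
Fd + Rd = Ru + Fo ⇒ R/F = (o−d)/(d−u)
r = (77.1 − 47.4)/(47.4 − 26.3) = 29.7/21.1 = 1.4076
CL = 100·r = 140.76 %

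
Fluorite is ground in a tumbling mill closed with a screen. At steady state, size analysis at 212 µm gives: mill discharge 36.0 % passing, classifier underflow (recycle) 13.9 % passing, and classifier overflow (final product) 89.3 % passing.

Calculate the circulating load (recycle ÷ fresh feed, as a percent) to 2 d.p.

CL = 241.18 %

Let r = R/F. Size balance at 212 µm:
Fd + Rd = Ru + Fo ⇒ R/F = (o−d)/(d−u)
r = (89.3 − 36.0)/(36.0 − 13.9) = 53.3/22.1 = 2.4118
CL = 100·r = 241.18 %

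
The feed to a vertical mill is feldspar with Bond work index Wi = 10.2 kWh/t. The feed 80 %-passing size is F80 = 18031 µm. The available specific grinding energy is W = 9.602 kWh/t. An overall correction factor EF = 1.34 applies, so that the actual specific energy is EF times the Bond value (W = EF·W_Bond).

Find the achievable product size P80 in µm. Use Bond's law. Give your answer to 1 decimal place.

P80 = 165.6 µm

W = 10·Wi·(P80^(-½) − F80^(-½))
W_Bond = W / EF = 9.602 / 1.34 = 7.1657 kWh/t
⇒ 1/√P80 = W_Bond/(10·Wi) + 1/√F80
  = 7.1657/(10·10.2) + 1/√18031 = 0.070252 + 0.007447 = 0.077699
P80 = (1/0.077699)² = 12.8702² = 165.64 µm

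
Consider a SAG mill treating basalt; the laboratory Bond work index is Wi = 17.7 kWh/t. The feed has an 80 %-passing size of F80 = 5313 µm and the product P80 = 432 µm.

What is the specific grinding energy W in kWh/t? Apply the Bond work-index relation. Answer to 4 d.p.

Bond: W = 10·Wi·(1/√P80 − 1/√F80)
1/√432 = 0.048113;  1/√5313 = 0.013719
W = 10·17.7·(0.048113 − 0.013719) = 6.0876 kWh/t

W = 6.0876 kWh/t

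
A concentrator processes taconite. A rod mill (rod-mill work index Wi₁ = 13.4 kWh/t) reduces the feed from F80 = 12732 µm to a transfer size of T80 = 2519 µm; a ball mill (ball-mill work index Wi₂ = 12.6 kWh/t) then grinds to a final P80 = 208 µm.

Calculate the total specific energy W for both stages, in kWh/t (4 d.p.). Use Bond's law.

W = 10 Wi / √P80 − 10 Wi / √F80
Stage 1 (12732→2519 µm, Wi₁=13.4): W₁ = 10·13.4·(0.019924 − 0.008862) = 1.4823 kWh/t
Stage 2 (2519→208 µm, Wi₂=12.6): W₂ = 10·12.6·(0.069338 − 0.019924) = 6.2260 kWh/t
W = W₁ + W₂ = 1.4823 + 6.2260 = 7.7084 kWh/t

W = 7.7084 kWh/t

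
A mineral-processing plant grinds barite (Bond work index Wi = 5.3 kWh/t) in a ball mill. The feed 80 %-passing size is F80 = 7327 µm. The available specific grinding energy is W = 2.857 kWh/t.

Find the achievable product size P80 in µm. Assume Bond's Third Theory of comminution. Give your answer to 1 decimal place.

W = 10 Wi (P80^-0.5 − F80^-0.5)
P80^-0.5 = F80^-0.5 + W/(10 Wi)
  = 2.8570/(10·5.3) + 1/√7327 = 0.053906 + 0.011683 = 0.065588
P80 = (1/0.065588)² = 15.2466² = 232.46 µm

P80 = 232.5 µm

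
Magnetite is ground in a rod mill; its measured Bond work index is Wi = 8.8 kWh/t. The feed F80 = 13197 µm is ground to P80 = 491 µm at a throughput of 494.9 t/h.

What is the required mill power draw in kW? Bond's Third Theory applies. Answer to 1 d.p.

W = 10·Wi·[P80^(−½) − F80^(−½)]
W = 10·8.8·(1/√491 − 1/√13197) = 10·8.8·(0.036424) = 3.2054 kWh/t
Power = W × throughput = 3.2054 kWh/t × 494.9 t/h = 1586.3 kW

P = 1586.3 kW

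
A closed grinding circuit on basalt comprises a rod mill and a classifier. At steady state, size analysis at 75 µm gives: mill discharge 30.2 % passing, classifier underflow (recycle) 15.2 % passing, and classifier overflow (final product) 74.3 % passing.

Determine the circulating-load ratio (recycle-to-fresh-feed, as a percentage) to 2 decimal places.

Mass balance on the −75 µm fraction:
(1+r)d = ru + o → r = (o−d)/(d−u)
r = (74.3 − 30.2)/(30.2 − 15.2) = 44.1/15.0 = 2.9400
CL = 100·r = 294.00 %

CL = 294.00 %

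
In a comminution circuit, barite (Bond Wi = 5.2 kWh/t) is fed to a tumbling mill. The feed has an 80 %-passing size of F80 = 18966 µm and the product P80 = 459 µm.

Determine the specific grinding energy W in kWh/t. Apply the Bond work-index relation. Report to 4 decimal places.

W_Bond = 10·Wi·(1/√P₈₀ − 1/√F₈₀)
1/√459 = 0.046676;  1/√18966 = 0.007261
W = 10·5.2·(0.046676 − 0.007261) = 2.0496 kWh/t

W = 2.0496 kWh/t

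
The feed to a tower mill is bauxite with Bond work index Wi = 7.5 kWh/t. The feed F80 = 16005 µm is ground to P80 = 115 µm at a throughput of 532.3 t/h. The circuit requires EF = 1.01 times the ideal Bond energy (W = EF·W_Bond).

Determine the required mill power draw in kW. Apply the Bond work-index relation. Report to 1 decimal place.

P = 3441.3 kW

W_Bond = 10·Wi·(1/√P₈₀ − 1/√F₈₀)
W = 10·7.5·(1/√115 − 1/√16005) = 10·7.5·(0.085346) = 6.4010 kWh/t
Corrected W = EF·W_Bond = 1.01·6.4010 = 6.4650 kWh/t
P = W·T = 6.4650·532.3 = 3441.3 kW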